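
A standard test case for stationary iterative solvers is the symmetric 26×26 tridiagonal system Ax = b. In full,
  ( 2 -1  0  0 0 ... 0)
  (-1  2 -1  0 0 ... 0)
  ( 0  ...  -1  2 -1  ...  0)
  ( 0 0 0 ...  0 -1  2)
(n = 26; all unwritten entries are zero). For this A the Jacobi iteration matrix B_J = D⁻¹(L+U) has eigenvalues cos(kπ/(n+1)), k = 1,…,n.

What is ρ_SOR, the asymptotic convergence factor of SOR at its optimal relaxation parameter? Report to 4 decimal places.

With n=26, ρ(Jacobi) = cos(π/27) = 0.9932.
√(1 − cos²(π/27)) = sin(π/27) ≈ 0.11609.
ω* = 2/(1+0.11609) = 1.7920
At ω = 1.7920 every |λ(B_ω)| = ω−1, so ρ_SOR = 0.7920.

ρ_SOR = 0.7920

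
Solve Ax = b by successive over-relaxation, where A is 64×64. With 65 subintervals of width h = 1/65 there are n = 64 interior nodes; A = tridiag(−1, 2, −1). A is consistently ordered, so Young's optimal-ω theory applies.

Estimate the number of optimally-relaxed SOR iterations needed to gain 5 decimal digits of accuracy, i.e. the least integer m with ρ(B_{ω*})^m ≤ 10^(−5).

spectrum of D⁻¹(L+U) = {cos(kπ/65) : 1≤k≤64}; ρ_J = cos(π/65) = 0.9988322.
√(1−ρ_J²) simplifies to sin(π/65) = 0.0483134.
ω* = 2/(1 + 0.0483134) = 2/1.0483134 = 1.9078264.
[ρ_SOR] ω* − 1 = 0.9078264.
Need (0.9078264)^m ≤ 10^(−5): m ≥ 5·ln10/|ln 0.9078264| = 11.5129/0.0967021 = 119.055 ⇒ m = 120.

m = 120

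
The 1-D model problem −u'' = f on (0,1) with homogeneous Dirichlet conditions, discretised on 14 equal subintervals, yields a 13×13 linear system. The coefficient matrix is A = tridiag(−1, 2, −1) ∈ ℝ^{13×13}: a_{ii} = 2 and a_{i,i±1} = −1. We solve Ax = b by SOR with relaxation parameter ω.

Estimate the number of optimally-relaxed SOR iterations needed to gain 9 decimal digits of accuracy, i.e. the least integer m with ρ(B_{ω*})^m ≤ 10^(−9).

B_J for the 13×13 system has eigenvalues cos(kπ/14); ρ_J = cos(π/14) = 0.9749279.
√(1−ρ_J²) simplifies to sin(π/14) = 0.2225209.
[ω*] 2 ÷ (1 + 0.2225209) = 2 ÷ 1.2225209 = 1.6359639.
and ρ(B_{ω*}) = 1.6359639 − 1 = 0.6359639.
m ≥ 9·ln10 / (−ln 0.6359639) = 45.786; smallest integer m = 46.

m = 46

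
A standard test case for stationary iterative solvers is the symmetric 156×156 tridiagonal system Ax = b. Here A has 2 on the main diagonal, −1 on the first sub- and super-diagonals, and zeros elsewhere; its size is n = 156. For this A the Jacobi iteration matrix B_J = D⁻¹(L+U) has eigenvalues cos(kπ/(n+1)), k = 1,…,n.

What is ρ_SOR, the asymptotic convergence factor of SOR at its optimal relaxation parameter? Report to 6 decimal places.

ρ_SOR = 0.960767

ρ_J = max_k |cos(kπ/157)| = cos(π/157) = 0.999800
√(1−ρ_J²) = |sin(π/157)| = 0.0200088
ω* = 2 / (1 + 0.0200088) = 2 / 1.0200088 ≈ 1.960767.
[ρ_SOR] ω* − 1 = 0.960767.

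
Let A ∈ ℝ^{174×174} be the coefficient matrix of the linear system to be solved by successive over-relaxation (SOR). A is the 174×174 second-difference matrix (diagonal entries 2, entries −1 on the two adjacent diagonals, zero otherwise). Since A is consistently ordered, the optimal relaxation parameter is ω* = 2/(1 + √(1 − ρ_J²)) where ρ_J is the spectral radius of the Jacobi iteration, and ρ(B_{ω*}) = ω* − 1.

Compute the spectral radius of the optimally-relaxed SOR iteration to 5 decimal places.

With n=174, ρ(Jacobi) = cos(π/175) = 0.99984.
1 − cos²(π/175) = sin²(π/175) ⇒ √(1−ρ_J²) = sin(π/175) = 0.017951.
Then 2/(1+√(1−ρ_J²)) = 2/(1+0.017951); ω* = 2/1.017951 = 1.96473.
Hence ρ(B_{ω*}) = 1.96473 − 1 = 0.96473.

ρ_SOR = 0.96473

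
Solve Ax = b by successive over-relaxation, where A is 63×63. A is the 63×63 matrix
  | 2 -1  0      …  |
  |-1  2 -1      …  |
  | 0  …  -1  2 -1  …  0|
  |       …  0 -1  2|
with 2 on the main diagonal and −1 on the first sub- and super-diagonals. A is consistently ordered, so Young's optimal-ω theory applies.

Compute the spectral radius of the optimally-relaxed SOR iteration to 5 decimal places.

spectrum of D⁻¹(L+U) = {cos(kπ/64) : 1≤k≤63}; ρ_J = cos(π/64) = 0.99880.
√(1−ρ_J²) simplifies to sin(π/64) = 0.049068.
Then 2/(1+√(1−ρ_J²)) = 2/(1+0.049068); ω* = 2/1.049068 = 1.90645.
ρ_SOR = ω* − 1 ≈ 0.90645.

ρ_SOR = 0.90645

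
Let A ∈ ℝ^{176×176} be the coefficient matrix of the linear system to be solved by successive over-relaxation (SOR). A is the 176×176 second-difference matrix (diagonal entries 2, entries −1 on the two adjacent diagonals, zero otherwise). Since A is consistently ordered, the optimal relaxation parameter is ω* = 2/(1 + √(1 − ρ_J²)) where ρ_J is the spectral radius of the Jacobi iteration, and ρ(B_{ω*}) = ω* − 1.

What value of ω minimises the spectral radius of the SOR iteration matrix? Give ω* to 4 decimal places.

ω* = 1.9651

B_J for the 176×176 system has eigenvalues cos(kπ/177); ρ_J = cos(π/177) = 0.9998.
√(1−ρ_J²) = |sin(π/177)| = 0.01775
Young: ω* = 2/(1+√(1−ρ_J²)) = 2/(1+0.01775) = 2/1.01775 = 1.9651.
and ρ(B_{ω*}) = 1.9651 − 1 = 0.9651.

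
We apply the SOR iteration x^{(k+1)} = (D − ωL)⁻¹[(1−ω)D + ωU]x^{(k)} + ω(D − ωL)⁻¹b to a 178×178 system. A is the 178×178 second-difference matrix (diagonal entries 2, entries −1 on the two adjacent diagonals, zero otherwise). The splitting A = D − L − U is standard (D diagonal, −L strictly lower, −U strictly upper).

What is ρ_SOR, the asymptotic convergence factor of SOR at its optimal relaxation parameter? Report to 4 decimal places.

ρ_SOR = 0.9655

With n=178, ρ(Jacobi) = cos(π/179) = 0.9998.
√(1−ρ_J²) simplifies to sin(π/179) = 0.01755.
Then 2/(1+√(1−ρ_J²)) = 2/(1+0.01755); ω* = 2/1.01755 = 1.9655.
At ω = 1.9655 every |λ(B_ω)| = ω−1, so ρ_SOR = 0.9655.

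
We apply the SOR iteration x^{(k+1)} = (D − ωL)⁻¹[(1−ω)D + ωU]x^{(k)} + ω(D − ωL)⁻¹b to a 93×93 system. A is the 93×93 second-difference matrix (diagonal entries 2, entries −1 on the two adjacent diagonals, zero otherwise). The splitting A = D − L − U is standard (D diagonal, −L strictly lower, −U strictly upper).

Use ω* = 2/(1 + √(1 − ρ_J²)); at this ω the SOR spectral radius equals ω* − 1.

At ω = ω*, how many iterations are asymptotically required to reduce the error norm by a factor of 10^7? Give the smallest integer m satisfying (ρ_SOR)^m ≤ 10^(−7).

spectrum of D⁻¹(L+U) = {cos(kπ/94) : 1≤k≤93}; ρ_J = cos(π/94) = 0.9994416.
root = sin(π/94) = 0.0334150  (since 1−cos² = sin²).
Young: ω* = 2/(1+√(1−ρ_J²)) = 2/(1+0.0334150) = 2/1.0334150 = 1.9353309.
[ρ_SOR] ω* − 1 = 0.9353309.
m ≥ 7·ln10 / (−ln 0.9353309) = 241.091; smallest integer m = 242.

m = 242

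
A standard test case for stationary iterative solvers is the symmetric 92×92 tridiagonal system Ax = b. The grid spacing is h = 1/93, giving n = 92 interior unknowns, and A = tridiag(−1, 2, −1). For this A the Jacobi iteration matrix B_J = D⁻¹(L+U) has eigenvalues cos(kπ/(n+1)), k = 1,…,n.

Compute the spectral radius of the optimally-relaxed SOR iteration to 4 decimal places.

½·tridiag(1,0,1) at n=92: λ_k = cos(kπ/93); max |λ| at k=1 ⇒ ρ_J = cos(π/93) ≈ 0.9994.
√(1 − cos²(π/93)) = sin(π/93) ≈ 0.03377.
ω* = 2/(1+0.03377) = 1.9347
[ρ_SOR] ω* − 1 = 0.9347.

ρ_SOR = 0.9347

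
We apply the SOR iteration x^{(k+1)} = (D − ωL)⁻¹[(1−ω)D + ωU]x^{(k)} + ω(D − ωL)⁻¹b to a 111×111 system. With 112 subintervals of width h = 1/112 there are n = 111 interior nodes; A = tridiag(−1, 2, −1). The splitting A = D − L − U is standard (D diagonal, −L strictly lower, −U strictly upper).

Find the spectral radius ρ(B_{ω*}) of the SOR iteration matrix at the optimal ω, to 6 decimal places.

ρ_SOR = 0.945438

B_J for the 111×111 system has eigenvalues cos(kπ/112); ρ_J = cos(π/112) = 0.999607.
root = sin(π/112) = 0.0280463  (since 1−cos² = sin²).
Then 2/(1+√(1−ρ_J²)) = 2/(1+0.0280463); ω* = 2/1.0280463 = 1.945438.
[ρ_SOR] ω* − 1 = 0.945438.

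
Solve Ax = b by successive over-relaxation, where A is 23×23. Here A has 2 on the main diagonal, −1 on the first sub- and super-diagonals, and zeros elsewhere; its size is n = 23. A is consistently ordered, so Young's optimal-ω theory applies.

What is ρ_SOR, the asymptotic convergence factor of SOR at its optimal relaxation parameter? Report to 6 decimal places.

ρ_SOR = 0.769088

B_J for the 23×23 system has eigenvalues cos(kπ/24); ρ_J = cos(π/24) = 0.991445.
√(1−ρ_J²) simplifies to sin(π/24) = 0.1305262.
So ω* = 2/1.1305262 = 1.769088 (Young).
At ω = 1.769088 every |λ(B_ω)| = ω−1, so ρ_SOR = 0.769088.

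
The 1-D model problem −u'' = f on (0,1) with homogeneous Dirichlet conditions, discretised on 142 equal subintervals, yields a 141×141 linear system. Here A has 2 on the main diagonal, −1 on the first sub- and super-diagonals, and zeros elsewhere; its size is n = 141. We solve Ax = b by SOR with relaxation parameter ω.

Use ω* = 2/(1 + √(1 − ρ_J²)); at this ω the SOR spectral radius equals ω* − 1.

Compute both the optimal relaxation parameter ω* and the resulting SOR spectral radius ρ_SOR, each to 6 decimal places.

n=141: λ(B_J) = 1 − λ(A)/2 = cos(kπ/142); k=1 gives ρ_J = 0.999755.
1 − cos²(π/142) = sin²(π/142) ⇒ √(1−ρ_J²) = sin(π/142) = 0.0221221.
Young: ω* = 2/(1+√(1−ρ_J²)) = 2/(1+0.0221221) = 2/1.0221221 = 1.956713.
Hence ρ(B_{ω*}) = 1.956713 − 1 = 0.956713.

ω* = 1.956713, ρ_SOR = 0.956713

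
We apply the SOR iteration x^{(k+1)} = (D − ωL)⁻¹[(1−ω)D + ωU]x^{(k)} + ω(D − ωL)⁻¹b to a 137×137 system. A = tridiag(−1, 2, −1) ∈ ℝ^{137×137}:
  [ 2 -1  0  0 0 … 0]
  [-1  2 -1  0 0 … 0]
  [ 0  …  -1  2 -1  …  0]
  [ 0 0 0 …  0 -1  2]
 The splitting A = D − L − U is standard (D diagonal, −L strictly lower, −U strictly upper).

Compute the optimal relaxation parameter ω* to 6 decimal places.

ρ_J = max_k |cos(kπ/138)| = cos(π/138) = 0.999741
√(1−ρ_J²) = |sin(π/138)| = 0.0227632
So ω* = 2/1.0227632 = 1.955487 (Young).
ρ_SOR = ω* − 1 ≈ 0.955487.

ω* = 1.955487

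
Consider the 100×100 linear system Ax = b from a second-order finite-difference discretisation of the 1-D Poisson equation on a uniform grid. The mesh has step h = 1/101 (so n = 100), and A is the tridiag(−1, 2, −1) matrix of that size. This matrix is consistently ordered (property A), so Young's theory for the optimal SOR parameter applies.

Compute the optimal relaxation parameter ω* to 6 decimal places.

½·tridiag(1,0,1) at n=100: λ_k = cos(kπ/101); max |λ| at k=1 ⇒ ρ_J = cos(π/101) ≈ 0.999516.
1 − cos²(π/101) = sin²(π/101) ⇒ √(1−ρ_J²) = sin(π/101) = 0.0310999.
ω* = 2/(1+0.0310999) = 1.939676
[ρ_SOR] ω* − 1 = 0.939676.

ω* = 1.939676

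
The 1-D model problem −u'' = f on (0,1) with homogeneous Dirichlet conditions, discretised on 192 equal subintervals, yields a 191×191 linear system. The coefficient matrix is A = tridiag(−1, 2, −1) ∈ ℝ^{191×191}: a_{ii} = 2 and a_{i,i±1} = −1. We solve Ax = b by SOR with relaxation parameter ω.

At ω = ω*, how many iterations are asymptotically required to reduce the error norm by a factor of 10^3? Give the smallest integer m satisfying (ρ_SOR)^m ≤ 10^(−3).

With n=191, ρ(Jacobi) = cos(π/192) = 0.9998661.
1 − cos²(π/192) = sin²(π/192) ⇒ √(1−ρ_J²) = sin(π/192) = 0.0163617.
[ω*] 2 ÷ (1 + 0.0163617) = 2 ÷ 1.0163617 = 1.9678034.
and ρ(B_{ω*}) = 1.9678034 − 1 = 0.9678034.
Need (0.9678034)^m ≤ 10^(−3): m ≥ 3·ln10/|ln 0.9678034| = 6.90776/0.0327263 = 211.077 ⇒ m = 212.

m = 212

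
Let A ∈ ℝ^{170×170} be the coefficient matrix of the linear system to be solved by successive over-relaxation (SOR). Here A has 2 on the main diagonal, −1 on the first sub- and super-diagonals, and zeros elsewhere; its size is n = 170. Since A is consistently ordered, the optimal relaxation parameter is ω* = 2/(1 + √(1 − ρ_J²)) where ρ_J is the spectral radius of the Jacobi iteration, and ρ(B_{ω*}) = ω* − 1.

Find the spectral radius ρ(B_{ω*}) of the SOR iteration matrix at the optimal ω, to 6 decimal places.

B_J for the 170×170 system has eigenvalues cos(kπ/171); ρ_J = cos(π/171) = 0.999831.
√(1 − cos²(π/171)) = sin(π/171) ≈ 0.0183709.
ω* = 2/(1 + 0.0183709) = 2/1.0183709 = 1.963921.
ρ(B_{ω*}) = ω*−1 = 0.963921

ρ_SOR = 0.963921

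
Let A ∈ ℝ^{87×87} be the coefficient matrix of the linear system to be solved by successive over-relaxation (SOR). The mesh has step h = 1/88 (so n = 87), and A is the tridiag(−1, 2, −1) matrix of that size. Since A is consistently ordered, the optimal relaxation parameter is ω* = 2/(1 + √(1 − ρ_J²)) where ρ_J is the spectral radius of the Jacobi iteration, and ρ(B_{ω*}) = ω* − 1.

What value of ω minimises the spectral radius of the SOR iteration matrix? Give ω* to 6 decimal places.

spectrum of D⁻¹(L+U) = {cos(kπ/88) : 1≤k≤87}; ρ_J = cos(π/88) = 0.999363.
root = sin(π/88) = 0.0356923  (since 1−cos² = sin²).
So ω* = 2/1.0356923 = 1.931075 (Young).
ρ_SOR = ω* − 1 ≈ 0.931075.

ω* = 1.931075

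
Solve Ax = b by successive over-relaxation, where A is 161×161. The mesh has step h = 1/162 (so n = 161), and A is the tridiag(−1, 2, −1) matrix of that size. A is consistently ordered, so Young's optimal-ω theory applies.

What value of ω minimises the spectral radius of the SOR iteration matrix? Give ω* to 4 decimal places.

B_J for the 161×161 system has eigenvalues cos(kπ/162); ρ_J = cos(π/162) = 0.9998.
√(1−ρ_J²) simplifies to sin(π/162) = 0.01939.
ω* = 2/(1 + 0.01939) = 2/1.01939 = 1.9620.
ρ_SOR = ω* − 1 = 1.9620 − 1 = 0.9620.

ω* = 1.9620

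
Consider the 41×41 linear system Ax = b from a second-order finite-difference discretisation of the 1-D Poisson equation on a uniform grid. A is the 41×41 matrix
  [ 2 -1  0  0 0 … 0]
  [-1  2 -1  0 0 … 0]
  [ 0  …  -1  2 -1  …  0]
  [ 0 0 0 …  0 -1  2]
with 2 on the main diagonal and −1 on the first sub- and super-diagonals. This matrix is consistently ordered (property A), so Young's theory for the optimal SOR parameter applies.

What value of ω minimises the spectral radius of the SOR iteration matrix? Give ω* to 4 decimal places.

ω* = 1.8609

[ρ_J] n=41: ρ(B_J) = cos(π/(n+1)) = cos(π/42) = 0.9972.
root = sin(π/42) = 0.07473  (since 1−cos² = sin²).
Young: ω* = 2/(1+√(1−ρ_J²)) = 2/(1+0.07473) = 2/1.07473 = 1.8609.
[ρ_SOR] ω* − 1 = 0.8609.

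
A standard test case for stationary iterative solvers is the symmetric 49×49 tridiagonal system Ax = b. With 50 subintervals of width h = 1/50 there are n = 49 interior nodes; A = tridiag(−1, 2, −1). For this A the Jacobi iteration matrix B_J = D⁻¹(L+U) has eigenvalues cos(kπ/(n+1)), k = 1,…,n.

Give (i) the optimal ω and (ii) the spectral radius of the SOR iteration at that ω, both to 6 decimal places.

ω* = 1.881838, ρ_SOR = 0.881838

½·tridiag(1,0,1) at n=49: λ_k = cos(kπ/50); max |λ| at k=1 ⇒ ρ_J = cos(π/50) ≈ 0.998027.
√(1−ρ_J²) = |sin(π/50)| = 0.0627905
Then 2/(1+√(1−ρ_J²)) = 2/(1+0.0627905); ω* = 2/1.0627905 = 1.881838.
ρ_SOR = ω* − 1 ≈ 0.881838.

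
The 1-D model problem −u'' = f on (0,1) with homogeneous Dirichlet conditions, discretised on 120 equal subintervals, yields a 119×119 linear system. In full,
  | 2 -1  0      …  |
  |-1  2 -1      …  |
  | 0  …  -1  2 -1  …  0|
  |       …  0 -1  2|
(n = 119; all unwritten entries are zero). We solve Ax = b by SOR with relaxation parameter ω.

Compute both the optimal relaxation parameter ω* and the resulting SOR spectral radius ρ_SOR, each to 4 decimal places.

B_J for the 119×119 system has eigenvalues cos(kπ/120); ρ_J = cos(π/120) = 0.9997.
√(1 − cos²(π/120)) = sin(π/120) ≈ 0.02618.
[ω*] 2 ÷ (1 + 0.02618) = 2 ÷ 1.02618 = 1.9490.
ρ(B_{ω*}) = ω*−1 = 0.9490

ω* = 1.9490, ρ_SOR = 0.9490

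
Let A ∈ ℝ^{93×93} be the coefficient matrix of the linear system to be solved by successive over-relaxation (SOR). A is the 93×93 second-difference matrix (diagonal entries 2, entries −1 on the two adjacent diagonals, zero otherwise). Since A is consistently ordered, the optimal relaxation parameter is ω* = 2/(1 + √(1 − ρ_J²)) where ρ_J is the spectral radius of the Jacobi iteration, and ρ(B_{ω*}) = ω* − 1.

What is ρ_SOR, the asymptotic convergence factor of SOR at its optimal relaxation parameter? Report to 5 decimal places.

ρ_SOR = 0.93533

[ρ_J] n=93: ρ(B_J) = cos(π/(n+1)) = cos(π/94) = 0.99944.
√(1−ρ_J²) simplifies to sin(π/94) = 0.033415.
ω* = 2/(1+0.033415) = 1.93533
ρ_SOR = ω* − 1 = 1.93533 − 1 = 0.93533.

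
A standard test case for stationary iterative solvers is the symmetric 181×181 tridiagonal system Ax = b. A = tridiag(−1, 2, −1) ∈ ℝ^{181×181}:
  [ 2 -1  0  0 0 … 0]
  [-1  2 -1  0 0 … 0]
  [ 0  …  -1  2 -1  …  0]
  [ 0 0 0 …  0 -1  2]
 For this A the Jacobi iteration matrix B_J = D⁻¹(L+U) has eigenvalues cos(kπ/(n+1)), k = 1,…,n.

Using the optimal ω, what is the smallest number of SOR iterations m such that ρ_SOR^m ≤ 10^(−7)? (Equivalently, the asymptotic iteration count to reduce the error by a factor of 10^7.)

m = 467

ρ_J = max_k |cos(kπ/182)| = cos(π/182) = 0.9998510
√(1−ρ_J²) = |sin(π/182)| = 0.0172606
ω* = 2/(1+0.0172606) = 1.9660645
ρ_SOR = ω* − 1 ≈ 0.9660645.
For 7 digits: m = 7·ln10 / (−ln 0.9660645) = 16.1181/0.0345247 = 466.857; round up → m = 467.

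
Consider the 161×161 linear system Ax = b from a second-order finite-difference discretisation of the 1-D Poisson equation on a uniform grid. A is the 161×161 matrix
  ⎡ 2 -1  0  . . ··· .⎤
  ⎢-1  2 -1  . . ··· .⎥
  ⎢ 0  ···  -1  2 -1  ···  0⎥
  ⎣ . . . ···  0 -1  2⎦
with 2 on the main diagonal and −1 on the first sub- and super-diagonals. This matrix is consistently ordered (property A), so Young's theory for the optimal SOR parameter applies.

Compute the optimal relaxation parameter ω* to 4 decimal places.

spectrum of D⁻¹(L+U) = {cos(kπ/162) : 1≤k≤161}; ρ_J = cos(π/162) = 0.9998.
√(1 − cos²(π/162)) = sin(π/162) ≈ 0.01939.
ω* = 2 / (1 + 0.01939) = 2 / 1.01939 ≈ 1.9620.
Hence ρ(B_{ω*}) = 1.9620 − 1 = 0.9620.

ω* = 1.9620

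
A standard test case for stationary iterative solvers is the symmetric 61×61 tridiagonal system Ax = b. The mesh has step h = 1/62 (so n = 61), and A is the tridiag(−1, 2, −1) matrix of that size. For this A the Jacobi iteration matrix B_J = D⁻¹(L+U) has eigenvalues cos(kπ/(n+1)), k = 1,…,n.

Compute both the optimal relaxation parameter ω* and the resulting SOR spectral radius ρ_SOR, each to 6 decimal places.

[ρ_J] n=61: ρ(B_J) = cos(π/(n+1)) = cos(π/62) = 0.998717.
1 − cos²(π/62) = sin²(π/62) ⇒ √(1−ρ_J²) = sin(π/62) = 0.0506492.
Young: ω* = 2/(1+√(1−ρ_J²)) = 2/(1+0.0506492) = 2/1.0506492 = 1.903585.
Hence ρ(B_{ω*}) = 1.903585 − 1 = 0.903585.

ω* = 1.903585, ρ_SOR = 0.903585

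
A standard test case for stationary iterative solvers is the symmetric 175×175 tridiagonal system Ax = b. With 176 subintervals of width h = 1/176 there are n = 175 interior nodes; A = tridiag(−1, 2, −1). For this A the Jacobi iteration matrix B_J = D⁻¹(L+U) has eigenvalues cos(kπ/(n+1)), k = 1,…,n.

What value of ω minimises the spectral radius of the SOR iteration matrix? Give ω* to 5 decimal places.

spectrum of D⁻¹(L+U) = {cos(kπ/176) : 1≤k≤175}; ρ_J = cos(π/176) = 0.99984.
1 − cos²(π/176) = sin²(π/176) ⇒ √(1−ρ_J²) = sin(π/176) = 0.017849.
Young: ω* = 2/(1+√(1−ρ_J²)) = 2/(1+0.017849) = 2/1.017849 = 1.96493.
and ρ(B_{ω*}) = 1.96493 − 1 = 0.96493.

ω* = 1.96493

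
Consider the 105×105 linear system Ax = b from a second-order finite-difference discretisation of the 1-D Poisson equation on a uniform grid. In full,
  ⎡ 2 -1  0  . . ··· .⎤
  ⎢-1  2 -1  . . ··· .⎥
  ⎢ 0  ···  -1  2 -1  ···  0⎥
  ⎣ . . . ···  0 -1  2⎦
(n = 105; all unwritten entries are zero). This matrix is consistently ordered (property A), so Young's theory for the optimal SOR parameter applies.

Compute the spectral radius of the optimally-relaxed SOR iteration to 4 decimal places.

ρ_SOR = 0.9424

½·tridiag(1,0,1) at n=105: λ_k = cos(kπ/106); max |λ| at k=1 ⇒ ρ_J = cos(π/106) ≈ 0.9996.
√(1−ρ_J²) simplifies to sin(π/106) = 0.02963.
So ω* = 2/1.02963 = 1.9424 (Young).
and ρ(B_{ω*}) = 1.9424 − 1 = 0.9424.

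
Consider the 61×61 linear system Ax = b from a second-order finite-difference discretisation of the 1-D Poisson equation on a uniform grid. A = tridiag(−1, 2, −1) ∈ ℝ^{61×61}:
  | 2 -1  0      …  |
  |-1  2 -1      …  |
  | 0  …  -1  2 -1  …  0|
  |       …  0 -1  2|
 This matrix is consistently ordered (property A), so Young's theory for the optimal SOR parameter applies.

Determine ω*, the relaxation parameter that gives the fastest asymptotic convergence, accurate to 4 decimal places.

[ρ_J] n=61: ρ(B_J) = cos(π/(n+1)) = cos(π/62) = 0.9987.
√(1−ρ_J²) simplifies to sin(π/62) = 0.05065.
[ω*] 2 ÷ (1 + 0.05065) = 2 ÷ 1.05065 = 1.9036.
ρ_SOR = ω* − 1 ≈ 0.9036.

ω* = 1.9036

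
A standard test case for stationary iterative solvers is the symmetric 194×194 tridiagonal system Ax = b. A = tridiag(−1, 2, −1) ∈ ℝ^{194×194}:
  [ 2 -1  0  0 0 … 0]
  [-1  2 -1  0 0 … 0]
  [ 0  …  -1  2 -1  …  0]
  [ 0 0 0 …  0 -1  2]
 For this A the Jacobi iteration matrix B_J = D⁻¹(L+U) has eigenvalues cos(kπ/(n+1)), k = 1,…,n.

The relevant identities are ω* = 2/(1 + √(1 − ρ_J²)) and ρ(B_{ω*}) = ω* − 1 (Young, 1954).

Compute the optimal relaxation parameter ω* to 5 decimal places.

ω* = 1.96829

B_J for the 194×194 system has eigenvalues cos(kπ/195); ρ_J = cos(π/195) = 0.99987.
root = sin(π/195) = 0.016110  (since 1−cos² = sin²).
Young: ω* = 2/(1+√(1−ρ_J²)) = 2/(1+0.016110) = 2/1.016110 = 1.96829.
ρ(B_{ω*}) = ω*−1 = 0.96829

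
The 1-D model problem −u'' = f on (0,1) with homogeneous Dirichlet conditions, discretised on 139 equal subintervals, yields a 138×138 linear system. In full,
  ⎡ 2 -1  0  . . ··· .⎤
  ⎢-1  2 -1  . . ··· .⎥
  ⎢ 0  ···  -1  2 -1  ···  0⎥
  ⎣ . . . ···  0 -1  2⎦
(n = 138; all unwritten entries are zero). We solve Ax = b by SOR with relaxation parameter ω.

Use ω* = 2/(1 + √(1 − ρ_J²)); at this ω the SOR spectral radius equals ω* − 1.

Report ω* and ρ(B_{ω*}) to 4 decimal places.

ω* = 1.9558, ρ_SOR = 0.9558

B_J for the 138×138 system has eigenvalues cos(kπ/139); ρ_J = cos(π/139) = 0.9997.
root = sin(π/139) = 0.02260  (since 1−cos² = sin²).
ω* = 2/(1+0.02260) = 1.9558
ρ(B_{ω*}) = ω*−1 = 0.9558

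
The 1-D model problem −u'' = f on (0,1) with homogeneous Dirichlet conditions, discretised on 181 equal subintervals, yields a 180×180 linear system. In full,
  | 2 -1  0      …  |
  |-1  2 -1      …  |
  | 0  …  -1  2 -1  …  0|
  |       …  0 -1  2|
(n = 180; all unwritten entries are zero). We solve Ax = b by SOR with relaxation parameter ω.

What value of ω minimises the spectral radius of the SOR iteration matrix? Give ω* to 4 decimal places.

ω* = 1.9659

B_J for the 180×180 system has eigenvalues cos(kπ/181); ρ_J = cos(π/181) = 0.9998.
√(1−ρ_J²) simplifies to sin(π/181) = 0.01736.
ω* = 2/(1 + 0.01736) = 2/1.01736 = 1.9659.
At ω = 1.9659 every |λ(B_ω)| = ω−1, so ρ_SOR = 0.9659.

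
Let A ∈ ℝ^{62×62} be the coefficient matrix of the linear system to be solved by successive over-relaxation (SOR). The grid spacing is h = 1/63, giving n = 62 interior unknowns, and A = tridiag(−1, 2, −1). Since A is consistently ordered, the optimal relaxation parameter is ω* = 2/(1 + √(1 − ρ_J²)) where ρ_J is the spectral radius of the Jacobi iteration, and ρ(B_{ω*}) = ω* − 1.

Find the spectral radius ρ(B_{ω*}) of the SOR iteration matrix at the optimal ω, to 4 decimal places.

[ρ_J] n=62: ρ(B_J) = cos(π/(n+1)) = cos(π/63) = 0.9988.
root = sin(π/63) = 0.04985  (since 1−cos² = sin²).
So ω* = 2/1.04985 = 1.9050 (Young).
At ω = 1.9050 every |λ(B_ω)| = ω−1, so ρ_SOR = 0.9050.

ρ_SOR = 0.9050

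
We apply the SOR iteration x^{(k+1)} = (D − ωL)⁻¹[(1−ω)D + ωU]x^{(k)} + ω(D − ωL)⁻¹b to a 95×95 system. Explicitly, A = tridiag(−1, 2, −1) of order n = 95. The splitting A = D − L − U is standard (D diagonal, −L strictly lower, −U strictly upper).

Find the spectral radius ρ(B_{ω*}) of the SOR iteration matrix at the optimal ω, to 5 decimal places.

ρ_SOR = 0.93664

With n=95, ρ(Jacobi) = cos(π/96) = 0.99946.
√(1 − cos²(π/96)) = sin(π/96) ≈ 0.032719.
So ω* = 2/1.032719 = 1.93664 (Young).
[ρ_SOR] ω* − 1 = 0.93664.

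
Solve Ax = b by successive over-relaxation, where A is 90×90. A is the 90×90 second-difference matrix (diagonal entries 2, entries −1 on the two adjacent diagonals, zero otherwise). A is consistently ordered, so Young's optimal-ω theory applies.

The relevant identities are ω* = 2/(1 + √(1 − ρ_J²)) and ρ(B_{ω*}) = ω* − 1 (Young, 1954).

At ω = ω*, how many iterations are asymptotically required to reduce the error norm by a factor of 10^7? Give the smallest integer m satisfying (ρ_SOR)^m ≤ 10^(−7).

½·tridiag(1,0,1) at n=90: λ_k = cos(kπ/91); max |λ| at k=1 ⇒ ρ_J = cos(π/91) ≈ 0.9994041.
√(1−ρ_J²) = |sin(π/91)| = 0.0345161
Young: ω* = 2/(1+√(1−ρ_J²)) = 2/(1+0.0345161) = 2/1.0345161 = 1.9332710.
At ω = 1.9332710 every |λ(B_ω)| = ω−1, so ρ_SOR = 0.9332710.
7·ln10 = 16.1181; −ln(0.9332710) = 0.0690597; m = ⌈16.1181/0.0690597⌉ = ⌈233.394⌉ = 234.

m = 234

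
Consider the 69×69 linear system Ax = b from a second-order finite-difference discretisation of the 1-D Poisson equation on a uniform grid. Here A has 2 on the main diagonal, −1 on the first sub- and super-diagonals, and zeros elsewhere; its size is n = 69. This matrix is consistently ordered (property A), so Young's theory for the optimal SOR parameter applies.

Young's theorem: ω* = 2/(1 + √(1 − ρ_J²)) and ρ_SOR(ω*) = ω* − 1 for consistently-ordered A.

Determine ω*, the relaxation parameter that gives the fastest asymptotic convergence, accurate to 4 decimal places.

With n=69, ρ(Jacobi) = cos(π/70) = 0.9990.
root = sin(π/70) = 0.04486  (since 1−cos² = sin²).
[ω*] 2 ÷ (1 + 0.04486) = 2 ÷ 1.04486 = 1.9141.
ρ(B_{ω*}) = ω*−1 = 0.9141

ω* = 1.9141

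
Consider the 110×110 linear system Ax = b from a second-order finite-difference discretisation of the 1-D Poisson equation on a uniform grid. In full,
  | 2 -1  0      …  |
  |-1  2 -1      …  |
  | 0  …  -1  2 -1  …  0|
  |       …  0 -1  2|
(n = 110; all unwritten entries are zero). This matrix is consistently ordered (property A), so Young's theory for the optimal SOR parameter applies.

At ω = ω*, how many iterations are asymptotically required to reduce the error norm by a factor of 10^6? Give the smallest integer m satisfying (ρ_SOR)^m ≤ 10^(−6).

m = 245

[ρ_J] n=110: ρ(B_J) = cos(π/(n+1)) = cos(π/111) = 0.9995995.
1 − cos²(π/111) = sin²(π/111) ⇒ √(1−ρ_J²) = sin(π/111) = 0.0282989.
ω* = 2/(1 + 0.0282989) = 2/1.0282989 = 1.9449598.
Hence ρ(B_{ω*}) = 1.9449598 − 1 = 0.9449598.
ρ_SOR^m ≤ 10^(−6) ⇔ m ≥ 6·ln10/(−ln 0.9449598) = 13.8155/0.0566129 = 244.034; m = ⌈244.034⌉ = 245.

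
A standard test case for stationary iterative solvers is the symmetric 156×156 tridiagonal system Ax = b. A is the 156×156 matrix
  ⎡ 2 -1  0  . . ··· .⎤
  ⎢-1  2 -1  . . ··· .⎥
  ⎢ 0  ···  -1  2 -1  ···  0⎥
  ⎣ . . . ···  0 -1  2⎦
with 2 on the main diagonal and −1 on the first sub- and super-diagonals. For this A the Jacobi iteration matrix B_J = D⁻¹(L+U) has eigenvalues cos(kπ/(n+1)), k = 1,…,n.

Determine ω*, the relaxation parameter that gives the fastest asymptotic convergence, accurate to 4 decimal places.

ω* = 1.9608

With n=156, ρ(Jacobi) = cos(π/157) = 0.9998.
1 − cos²(π/157) = sin²(π/157) ⇒ √(1−ρ_J²) = sin(π/157) = 0.02001.
So ω* = 2/1.02001 = 1.9608 (Young).
[ρ_SOR] ω* − 1 = 0.9608.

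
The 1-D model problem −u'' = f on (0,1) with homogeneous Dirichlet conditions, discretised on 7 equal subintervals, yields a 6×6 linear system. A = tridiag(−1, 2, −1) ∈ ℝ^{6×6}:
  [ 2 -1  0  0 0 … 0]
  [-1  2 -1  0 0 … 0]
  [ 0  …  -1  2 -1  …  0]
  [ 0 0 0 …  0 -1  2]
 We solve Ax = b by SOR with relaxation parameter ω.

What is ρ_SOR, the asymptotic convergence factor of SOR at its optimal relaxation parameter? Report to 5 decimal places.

ρ_SOR = 0.39481

With n=6, ρ(Jacobi) = cos(π/7) = 0.90097.
√(1−ρ_J²) simplifies to sin(π/7) = 0.433884.
Young: ω* = 2/(1+√(1−ρ_J²)) = 2/(1+0.433884) = 2/1.433884 = 1.39481.
[ρ_SOR] ω* − 1 = 0.39481.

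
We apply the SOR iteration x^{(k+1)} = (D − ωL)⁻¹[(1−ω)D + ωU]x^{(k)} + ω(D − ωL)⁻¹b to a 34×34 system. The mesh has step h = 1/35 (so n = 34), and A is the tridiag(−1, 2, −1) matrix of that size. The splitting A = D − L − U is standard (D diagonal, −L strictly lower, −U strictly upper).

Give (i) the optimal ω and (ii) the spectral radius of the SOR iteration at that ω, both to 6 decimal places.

[ρ_J] n=34: ρ(B_J) = cos(π/(n+1)) = cos(π/35) = 0.995974.
1 − cos²(π/35) = sin²(π/35) ⇒ √(1−ρ_J²) = sin(π/35) = 0.0896393.
Then 2/(1+√(1−ρ_J²)) = 2/(1+0.0896393); ω* = 2/1.0896393 = 1.835470.
ρ_SOR = ω* − 1 = 1.835470 − 1 = 0.835470.

ω* = 1.835470, ρ_SOR = 0.835470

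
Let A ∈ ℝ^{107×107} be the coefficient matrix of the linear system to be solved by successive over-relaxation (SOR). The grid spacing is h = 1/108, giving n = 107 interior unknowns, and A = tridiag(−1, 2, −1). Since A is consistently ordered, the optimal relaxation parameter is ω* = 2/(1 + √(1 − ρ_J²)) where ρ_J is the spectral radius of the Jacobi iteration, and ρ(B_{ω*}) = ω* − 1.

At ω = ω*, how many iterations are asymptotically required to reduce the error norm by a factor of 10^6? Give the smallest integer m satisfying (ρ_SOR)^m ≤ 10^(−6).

With n=107, ρ(Jacobi) = cos(π/108) = 0.9995770.
1 − cos²(π/108) = sin²(π/108) ⇒ √(1−ρ_J²) = sin(π/108) = 0.0290847.
ω* = 2/(1+0.0290847) = 1.9434746
Hence ρ(B_{ω*}) = 1.9434746 − 1 = 0.9434746.
m ≥ 6·ln10 / (−ln 0.9434746) = 237.438; smallest integer m = 238.

m = 238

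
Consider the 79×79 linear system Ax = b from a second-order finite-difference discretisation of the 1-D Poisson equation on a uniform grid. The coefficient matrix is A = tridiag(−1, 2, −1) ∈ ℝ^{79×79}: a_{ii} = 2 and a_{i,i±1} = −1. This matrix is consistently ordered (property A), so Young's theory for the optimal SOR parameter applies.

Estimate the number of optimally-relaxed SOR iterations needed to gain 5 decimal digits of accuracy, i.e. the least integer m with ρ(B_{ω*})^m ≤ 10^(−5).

m = 147

[ρ_J] n=79: ρ(B_J) = cos(π/(n+1)) = cos(π/80) = 0.9992290.
√(1−ρ_J²) simplifies to sin(π/80) = 0.0392598.
Young: ω* = 2/(1+√(1−ρ_J²)) = 2/(1+0.0392598) = 2/1.0392598 = 1.9244466.
and ρ(B_{ω*}) = 1.9244466 − 1 = 0.9244466.
5·ln10 = 11.5129; −ln(0.9244466) = 0.07856; m = ⌈11.5129/0.07856⌉ = ⌈146.549⌉ = 147.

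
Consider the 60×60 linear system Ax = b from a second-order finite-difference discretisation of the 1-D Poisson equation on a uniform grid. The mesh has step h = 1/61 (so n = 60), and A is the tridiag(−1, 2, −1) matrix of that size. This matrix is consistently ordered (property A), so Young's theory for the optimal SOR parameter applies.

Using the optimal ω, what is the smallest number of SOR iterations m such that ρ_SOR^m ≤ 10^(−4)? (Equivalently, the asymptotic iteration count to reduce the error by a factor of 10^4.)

m = 90

With n=60, ρ(Jacobi) = cos(π/61) = 0.9986741.
root = sin(π/61) = 0.0514788  (since 1−cos² = sin²).
Then 2/(1+√(1−ρ_J²)) = 2/(1+0.0514788); ω* = 2/1.0514788 = 1.9020830.
ρ_SOR = ω* − 1 ≈ 0.9020830.
m ≥ 4·ln10 / (−ln 0.9020830) = 89.378; smallest integer m = 90.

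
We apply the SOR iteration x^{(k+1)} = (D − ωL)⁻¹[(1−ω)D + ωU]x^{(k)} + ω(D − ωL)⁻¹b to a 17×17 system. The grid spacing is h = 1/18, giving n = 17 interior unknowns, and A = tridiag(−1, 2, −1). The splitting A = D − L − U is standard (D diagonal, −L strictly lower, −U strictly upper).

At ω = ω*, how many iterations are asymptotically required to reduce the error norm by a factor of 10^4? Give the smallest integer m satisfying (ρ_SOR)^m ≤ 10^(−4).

½·tridiag(1,0,1) at n=17: λ_k = cos(kπ/18); max |λ| at k=1 ⇒ ρ_J = cos(π/18) ≈ 0.9848078.
√(1−ρ_J²) = |sin(π/18)| = 0.1736482
ω* = 2 / (1 + 0.1736482) = 2 / 1.1736482 ≈ 1.7040882.
and ρ(B_{ω*}) = 1.7040882 − 1 = 0.7040882.
ρ_SOR^m ≤ 10^(−4) ⇔ m ≥ 4·ln10/(−ln 0.7040882) = 9.21034/0.350852 = 26.251; m = ⌈26.251⌉ = 27.

m = 27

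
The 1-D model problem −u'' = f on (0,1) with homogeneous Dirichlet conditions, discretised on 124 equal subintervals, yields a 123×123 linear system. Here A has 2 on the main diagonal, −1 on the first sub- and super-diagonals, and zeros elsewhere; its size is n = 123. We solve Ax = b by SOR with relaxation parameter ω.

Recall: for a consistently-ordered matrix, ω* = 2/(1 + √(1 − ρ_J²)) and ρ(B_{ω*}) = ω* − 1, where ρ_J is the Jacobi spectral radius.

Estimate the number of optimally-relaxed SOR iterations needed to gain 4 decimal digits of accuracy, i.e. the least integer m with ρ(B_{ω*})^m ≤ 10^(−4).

B_J for the 123×123 system has eigenvalues cos(kπ/124); ρ_J = cos(π/124) = 0.9996791.
root = sin(π/124) = 0.0253327  (since 1−cos² = sin²).
[ω*] 2 ÷ (1 + 0.0253327) = 2 ÷ 1.0253327 = 1.9505864.
and ρ(B_{ω*}) = 1.9505864 − 1 = 0.9505864.
(0.9505864)^m ≤ 10^{−4}  ⇒  m·ln(0.9505864) ≤ −4·ln10  ⇒  m ≥ 181.749  ⇒  m = 182

m = 182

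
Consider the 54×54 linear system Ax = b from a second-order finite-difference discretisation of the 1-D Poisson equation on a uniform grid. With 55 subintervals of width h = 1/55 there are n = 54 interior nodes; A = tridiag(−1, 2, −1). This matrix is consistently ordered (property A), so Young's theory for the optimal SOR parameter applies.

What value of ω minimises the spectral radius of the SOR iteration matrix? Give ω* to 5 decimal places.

ω* = 1.89199

n=54: λ(B_J) = 1 − λ(A)/2 = cos(kπ/55); k=1 gives ρ_J = 0.99837.
√(1 − cos²(π/55)) = sin(π/55) ≈ 0.057089.
So ω* = 2/1.057089 = 1.89199 (Young).
[ρ_SOR] ω* − 1 = 0.89199.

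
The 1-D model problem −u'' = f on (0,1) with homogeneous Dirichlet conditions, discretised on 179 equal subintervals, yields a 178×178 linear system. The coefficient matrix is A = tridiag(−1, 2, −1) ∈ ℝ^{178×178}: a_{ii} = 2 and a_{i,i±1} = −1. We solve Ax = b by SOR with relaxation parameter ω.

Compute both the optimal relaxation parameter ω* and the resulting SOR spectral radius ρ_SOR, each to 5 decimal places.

ω* = 1.96551, ρ_SOR = 0.96551

n=178: λ(B_J) = 1 − λ(A)/2 = cos(kπ/179); k=1 gives ρ_J = 0.99985.
√(1 − cos²(π/179)) = sin(π/179) ≈ 0.017550.
ω* = 2 / (1 + 0.017550) = 2 / 1.017550 ≈ 1.96551.
ρ_SOR = ω* − 1 = 1.96551 − 1 = 0.96551.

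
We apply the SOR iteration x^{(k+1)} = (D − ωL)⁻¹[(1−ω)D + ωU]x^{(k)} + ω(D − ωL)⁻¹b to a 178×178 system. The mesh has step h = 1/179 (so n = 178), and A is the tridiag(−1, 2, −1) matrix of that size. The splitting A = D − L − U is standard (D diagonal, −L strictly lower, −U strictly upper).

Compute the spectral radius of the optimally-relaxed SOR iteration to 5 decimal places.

spectrum of D⁻¹(L+U) = {cos(kπ/179) : 1≤k≤178}; ρ_J = cos(π/179) = 0.99985.
√(1−ρ_J²) simplifies to sin(π/179) = 0.017550.
ω* = 2 / (1 + 0.017550) = 2 / 1.017550 ≈ 1.96551.
ρ(B_{ω*}) = ω*−1 = 0.96551

ρ_SOR = 0.96551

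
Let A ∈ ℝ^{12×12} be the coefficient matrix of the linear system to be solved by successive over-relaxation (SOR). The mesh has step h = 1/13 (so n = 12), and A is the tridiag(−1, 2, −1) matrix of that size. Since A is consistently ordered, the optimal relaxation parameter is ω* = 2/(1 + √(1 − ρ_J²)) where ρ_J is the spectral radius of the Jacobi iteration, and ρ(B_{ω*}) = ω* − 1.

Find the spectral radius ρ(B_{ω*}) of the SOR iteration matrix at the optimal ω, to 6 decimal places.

ρ_SOR = 0.613794

spectrum of D⁻¹(L+U) = {cos(kπ/13) : 1≤k≤12}; ρ_J = cos(π/13) = 0.970942.
1 − cos²(π/13) = sin²(π/13) ⇒ √(1−ρ_J²) = sin(π/13) = 0.2393157.
Young: ω* = 2/(1+√(1−ρ_J²)) = 2/(1+0.2393157) = 2/1.2393157 = 1.613794.
[ρ_SOR] ω* − 1 = 0.613794.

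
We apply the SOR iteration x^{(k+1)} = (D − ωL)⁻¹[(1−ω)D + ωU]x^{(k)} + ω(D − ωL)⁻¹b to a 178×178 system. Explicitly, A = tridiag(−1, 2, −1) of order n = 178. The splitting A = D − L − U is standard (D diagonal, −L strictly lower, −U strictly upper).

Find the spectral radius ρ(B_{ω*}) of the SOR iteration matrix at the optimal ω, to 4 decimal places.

ρ_SOR = 0.9655

With n=178, ρ(Jacobi) = cos(π/179) = 0.9998.
root = sin(π/179) = 0.01755  (since 1−cos² = sin²).
ω* = 2/(1 + 0.01755) = 2/1.01755 = 1.9655.
and ρ(B_{ω*}) = 1.9655 − 1 = 0.9655.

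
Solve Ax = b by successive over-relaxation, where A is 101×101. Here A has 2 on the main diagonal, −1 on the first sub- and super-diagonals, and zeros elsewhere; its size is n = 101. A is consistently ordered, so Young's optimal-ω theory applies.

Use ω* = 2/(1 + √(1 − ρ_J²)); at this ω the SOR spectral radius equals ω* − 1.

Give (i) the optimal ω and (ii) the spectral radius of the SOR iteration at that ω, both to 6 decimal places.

½·tridiag(1,0,1) at n=101: λ_k = cos(kπ/102); max |λ| at k=1 ⇒ ρ_J = cos(π/102) ≈ 0.999526.
1 − cos²(π/102) = sin²(π/102) ⇒ √(1−ρ_J²) = sin(π/102) = 0.0307951.
Then 2/(1+√(1−ρ_J²)) = 2/(1+0.0307951); ω* = 2/1.0307951 = 1.940250.
ρ_SOR = ω* − 1 ≈ 0.940250.

ω* = 1.940250, ρ_SOR = 0.940250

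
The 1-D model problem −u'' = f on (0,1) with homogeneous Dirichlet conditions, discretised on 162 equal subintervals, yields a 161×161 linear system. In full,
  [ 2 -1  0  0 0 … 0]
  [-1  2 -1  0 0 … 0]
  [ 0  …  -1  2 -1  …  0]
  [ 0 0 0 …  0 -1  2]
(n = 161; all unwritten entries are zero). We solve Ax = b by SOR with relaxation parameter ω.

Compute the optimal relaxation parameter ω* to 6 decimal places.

ρ_J = max_k |cos(kπ/162)| = cos(π/162) = 0.999812
√(1−ρ_J²) = |sin(π/162)| = 0.0193913
So ω* = 2/1.0193913 = 1.961955 (Young).
ρ_SOR = ω* − 1 ≈ 0.961955.

ω* = 1.961955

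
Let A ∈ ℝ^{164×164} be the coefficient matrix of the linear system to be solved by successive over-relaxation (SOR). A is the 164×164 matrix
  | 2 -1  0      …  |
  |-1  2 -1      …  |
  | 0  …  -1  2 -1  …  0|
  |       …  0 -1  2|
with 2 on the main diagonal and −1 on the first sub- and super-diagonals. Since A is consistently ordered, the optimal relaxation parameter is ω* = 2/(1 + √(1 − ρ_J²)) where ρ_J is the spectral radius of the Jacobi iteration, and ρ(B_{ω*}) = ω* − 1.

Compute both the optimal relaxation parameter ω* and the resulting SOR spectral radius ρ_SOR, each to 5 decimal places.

½·tridiag(1,0,1) at n=164: λ_k = cos(kπ/165); max |λ| at k=1 ⇒ ρ_J = cos(π/165) ≈ 0.99982.
√(1−ρ_J²) = |sin(π/165)| = 0.019039
So ω* = 2/1.019039 = 1.96263 (Young).
At ω = 1.96263 every |λ(B_ω)| = ω−1, so ρ_SOR = 0.96263.

ω* = 1.96263, ρ_SOR = 0.96263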